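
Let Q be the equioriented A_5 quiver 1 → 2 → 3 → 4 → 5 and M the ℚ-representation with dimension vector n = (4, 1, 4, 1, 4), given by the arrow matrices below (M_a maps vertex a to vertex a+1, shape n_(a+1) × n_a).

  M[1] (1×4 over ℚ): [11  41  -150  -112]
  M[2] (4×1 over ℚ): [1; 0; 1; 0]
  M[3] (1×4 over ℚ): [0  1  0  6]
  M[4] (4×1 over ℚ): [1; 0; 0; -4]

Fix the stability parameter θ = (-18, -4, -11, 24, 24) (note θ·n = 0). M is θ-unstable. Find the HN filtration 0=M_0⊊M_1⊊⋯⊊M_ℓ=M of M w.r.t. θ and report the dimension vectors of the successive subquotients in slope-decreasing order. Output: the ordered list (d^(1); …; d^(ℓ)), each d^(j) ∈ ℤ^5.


Barcode: M ≅ I[1,1]^3, I[1,3], I[3,3]^2, I[3,5], I[5,5]^3. HN layers by μ_θ (4 steps, strictly decreasing):
  μ^(1)=24; μ^(2)=-15/2; μ^(3)=-11; μ^(4)=-18

((0, 0, 0, 1, 4); (0, 1, 1, 0, 0); (0, 0, 3, 0, 0); (4, 0, 0, 0, 0))


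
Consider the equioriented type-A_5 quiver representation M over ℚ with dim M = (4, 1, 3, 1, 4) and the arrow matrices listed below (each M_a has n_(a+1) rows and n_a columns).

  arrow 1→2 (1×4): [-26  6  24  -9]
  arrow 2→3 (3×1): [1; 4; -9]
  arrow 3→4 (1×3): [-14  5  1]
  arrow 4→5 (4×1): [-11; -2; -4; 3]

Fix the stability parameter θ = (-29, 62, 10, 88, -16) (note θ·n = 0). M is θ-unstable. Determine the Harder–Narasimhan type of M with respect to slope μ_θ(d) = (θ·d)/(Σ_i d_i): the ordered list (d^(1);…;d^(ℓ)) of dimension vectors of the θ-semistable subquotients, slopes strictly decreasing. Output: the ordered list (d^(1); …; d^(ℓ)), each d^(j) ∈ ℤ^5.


Barcode: M ≅ I[1,1]^3, I[1,5], I[3,3]^2, I[5,5]^3. HN layers by μ_θ (4 steps, strictly decreasing):
  μ^(1)=36; μ^(2)=10; μ^(3)=-16; μ^(4)=-29

((0, 1, 1, 1, 1); (0, 0, 2, 0, 0); (0, 0, 0, 0, 3); (4, 0, 0, 0, 0))


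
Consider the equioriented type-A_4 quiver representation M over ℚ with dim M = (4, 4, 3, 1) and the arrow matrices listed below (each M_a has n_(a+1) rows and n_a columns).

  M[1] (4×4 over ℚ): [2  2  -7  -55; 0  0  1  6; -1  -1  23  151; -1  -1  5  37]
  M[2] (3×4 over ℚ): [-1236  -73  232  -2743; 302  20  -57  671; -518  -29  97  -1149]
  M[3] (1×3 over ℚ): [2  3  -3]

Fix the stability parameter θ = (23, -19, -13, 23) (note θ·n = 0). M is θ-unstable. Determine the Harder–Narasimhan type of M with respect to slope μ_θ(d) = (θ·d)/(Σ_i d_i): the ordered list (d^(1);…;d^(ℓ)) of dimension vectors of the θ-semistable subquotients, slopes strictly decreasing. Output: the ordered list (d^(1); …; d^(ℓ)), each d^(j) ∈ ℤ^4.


Interval decomposition of M: I[1,1], I[1,2], I[1,3], I[1,4], I[2,3].
HN type (ℓ=5): μ^(1)=23; μ^(2)=2; μ^(3)=-3; μ^(4)=-13; μ^(5)=-19

((1, 0, 0, 1); (1, 1, 0, 0); (2, 2, 2, 0); (0, 0, 1, 0); (0, 1, 0, 0))


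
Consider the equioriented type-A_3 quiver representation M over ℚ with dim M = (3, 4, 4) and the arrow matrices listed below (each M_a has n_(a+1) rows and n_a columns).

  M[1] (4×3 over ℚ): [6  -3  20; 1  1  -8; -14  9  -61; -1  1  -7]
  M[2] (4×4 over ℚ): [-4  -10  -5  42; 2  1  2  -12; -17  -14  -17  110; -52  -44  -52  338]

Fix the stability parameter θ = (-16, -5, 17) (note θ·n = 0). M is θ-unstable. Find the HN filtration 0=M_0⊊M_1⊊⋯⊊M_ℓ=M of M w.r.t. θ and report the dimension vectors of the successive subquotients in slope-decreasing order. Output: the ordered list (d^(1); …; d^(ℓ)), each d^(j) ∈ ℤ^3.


Barcode: M ≅ I[1,3]^3, I[2,3]. HN layers by μ_θ (3 steps, strictly decreasing):
  μ^(1)=17; μ^(2)=-5; μ^(3)=-16

((0, 0, 4); (0, 4, 0); (3, 0, 0))


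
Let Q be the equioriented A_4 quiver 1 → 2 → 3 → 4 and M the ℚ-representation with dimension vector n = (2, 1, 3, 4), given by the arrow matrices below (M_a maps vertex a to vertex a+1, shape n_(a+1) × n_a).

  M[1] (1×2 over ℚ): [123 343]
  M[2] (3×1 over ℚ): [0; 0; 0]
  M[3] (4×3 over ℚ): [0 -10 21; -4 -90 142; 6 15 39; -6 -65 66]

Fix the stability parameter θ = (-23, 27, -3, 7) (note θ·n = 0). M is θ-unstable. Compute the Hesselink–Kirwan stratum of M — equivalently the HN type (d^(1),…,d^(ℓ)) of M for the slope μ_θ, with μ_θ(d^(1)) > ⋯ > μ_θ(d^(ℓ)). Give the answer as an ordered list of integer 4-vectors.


Interval decomposition of M: I[1,1], I[1,2], I[3,3], I[3,4]^2, I[4,4]^2.
HN type (ℓ=4): μ^(1)=27; μ^(2)=7; μ^(3)=-3; μ^(4)=-23

((0, 1, 0, 0); (0, 0, 0, 4); (0, 0, 3, 0); (2, 0, 0, 0))


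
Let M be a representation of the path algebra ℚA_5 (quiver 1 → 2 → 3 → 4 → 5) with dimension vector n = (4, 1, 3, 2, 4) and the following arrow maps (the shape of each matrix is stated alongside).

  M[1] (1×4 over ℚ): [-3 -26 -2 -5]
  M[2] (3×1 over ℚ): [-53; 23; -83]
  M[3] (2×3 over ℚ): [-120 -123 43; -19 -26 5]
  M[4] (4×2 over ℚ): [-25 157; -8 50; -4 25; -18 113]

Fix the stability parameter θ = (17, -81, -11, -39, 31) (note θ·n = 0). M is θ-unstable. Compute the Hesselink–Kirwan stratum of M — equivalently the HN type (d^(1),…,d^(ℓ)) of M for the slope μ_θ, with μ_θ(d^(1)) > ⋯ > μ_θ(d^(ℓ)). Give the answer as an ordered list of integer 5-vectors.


Interval decomposition of M: I[1,1]^3, I[1,5], I[3,3], I[3,5], I[5,5]^2.
HN type (ℓ=5): μ^(1)=31; μ^(2)=17; μ^(3)=-11; μ^(4)=-25; μ^(5)=-32

((0, 0, 0, 0, 4); (3, 0, 0, 0, 0); (0, 0, 1, 0, 0); (0, 0, 2, 2, 0); (1, 1, 0, 0, 0))


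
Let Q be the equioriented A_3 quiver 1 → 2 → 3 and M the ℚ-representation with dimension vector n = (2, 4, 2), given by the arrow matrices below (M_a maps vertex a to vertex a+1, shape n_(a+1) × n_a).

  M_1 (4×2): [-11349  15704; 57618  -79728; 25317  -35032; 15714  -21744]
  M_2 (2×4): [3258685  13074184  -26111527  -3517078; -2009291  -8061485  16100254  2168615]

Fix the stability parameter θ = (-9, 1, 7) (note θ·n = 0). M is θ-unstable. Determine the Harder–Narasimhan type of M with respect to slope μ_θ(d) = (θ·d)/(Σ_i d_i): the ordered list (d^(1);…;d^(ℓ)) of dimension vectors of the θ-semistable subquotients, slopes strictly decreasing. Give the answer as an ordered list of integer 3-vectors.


Via rank(M_{q-1}∘⋯∘M_p): M ≅ I[1,1], I[1,3], I[2,2]^2, I[2,3].
μ_θ-semistable layers: μ^(1)=7; μ^(2)=1; μ^(3)=-9

((0, 0, 2); (0, 4, 0); (2, 0, 0))


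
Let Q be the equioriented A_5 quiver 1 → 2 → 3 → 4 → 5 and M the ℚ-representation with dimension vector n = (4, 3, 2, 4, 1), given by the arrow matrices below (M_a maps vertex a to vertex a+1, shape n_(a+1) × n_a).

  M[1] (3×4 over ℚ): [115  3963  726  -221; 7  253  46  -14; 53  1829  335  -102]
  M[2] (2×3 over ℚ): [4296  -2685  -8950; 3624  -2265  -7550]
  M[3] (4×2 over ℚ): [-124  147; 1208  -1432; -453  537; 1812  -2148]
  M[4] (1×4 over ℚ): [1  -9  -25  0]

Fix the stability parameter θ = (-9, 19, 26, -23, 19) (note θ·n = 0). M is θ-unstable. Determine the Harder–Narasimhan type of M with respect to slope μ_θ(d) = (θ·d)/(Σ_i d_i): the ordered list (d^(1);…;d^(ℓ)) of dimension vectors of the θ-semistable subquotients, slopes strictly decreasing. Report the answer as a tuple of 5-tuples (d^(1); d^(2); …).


Interval decomposition of M: I[1,1], I[1,2]^2, I[1,5], I[3,4], I[4,4]^2.
HN type (ℓ=5): μ^(1)=19; μ^(2)=22/3; μ^(3)=3/2; μ^(4)=-9; μ^(5)=-23

((0, 2, 0, 0, 1); (0, 1, 1, 1, 0); (0, 0, 1, 1, 0); (4, 0, 0, 0, 0); (0, 0, 0, 2, 0))


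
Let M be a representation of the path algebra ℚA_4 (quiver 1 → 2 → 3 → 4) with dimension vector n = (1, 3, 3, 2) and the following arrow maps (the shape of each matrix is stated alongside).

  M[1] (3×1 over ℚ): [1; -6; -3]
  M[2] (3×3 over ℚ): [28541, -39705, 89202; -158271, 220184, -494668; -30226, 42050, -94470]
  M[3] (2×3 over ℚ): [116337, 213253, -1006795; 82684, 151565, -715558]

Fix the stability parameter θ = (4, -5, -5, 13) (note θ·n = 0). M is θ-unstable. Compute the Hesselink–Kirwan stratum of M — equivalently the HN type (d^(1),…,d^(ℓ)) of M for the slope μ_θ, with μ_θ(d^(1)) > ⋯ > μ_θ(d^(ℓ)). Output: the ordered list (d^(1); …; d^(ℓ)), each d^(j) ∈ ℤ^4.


Interval decomposition of M: I[1,4], I[2,3], I[2,4].
HN type (ℓ=3): μ^(1)=13; μ^(2)=-2; μ^(3)=-5

((0, 0, 0, 2); (1, 1, 1, 0); (0, 2, 2, 0))


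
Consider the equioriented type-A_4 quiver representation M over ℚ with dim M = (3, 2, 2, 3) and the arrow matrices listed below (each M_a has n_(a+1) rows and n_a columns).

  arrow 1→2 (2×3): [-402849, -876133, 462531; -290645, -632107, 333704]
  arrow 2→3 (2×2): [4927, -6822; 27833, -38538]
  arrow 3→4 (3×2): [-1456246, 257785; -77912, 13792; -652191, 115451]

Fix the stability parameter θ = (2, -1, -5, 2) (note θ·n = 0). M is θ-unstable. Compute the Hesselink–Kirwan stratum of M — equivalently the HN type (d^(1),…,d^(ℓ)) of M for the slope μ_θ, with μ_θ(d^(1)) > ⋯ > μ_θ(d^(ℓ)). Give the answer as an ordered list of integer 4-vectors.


Via rank(M_{q-1}∘⋯∘M_p): M ≅ I[1,1], I[1,2], I[1,4], I[3,4], I[4,4].
μ_θ-semistable layers: μ^(1)=2; μ^(2)=1/2; μ^(3)=-4/3; μ^(4)=-5

((1, 0, 0, 3); (1, 1, 0, 0); (1, 1, 1, 0); (0, 0, 1, 0))


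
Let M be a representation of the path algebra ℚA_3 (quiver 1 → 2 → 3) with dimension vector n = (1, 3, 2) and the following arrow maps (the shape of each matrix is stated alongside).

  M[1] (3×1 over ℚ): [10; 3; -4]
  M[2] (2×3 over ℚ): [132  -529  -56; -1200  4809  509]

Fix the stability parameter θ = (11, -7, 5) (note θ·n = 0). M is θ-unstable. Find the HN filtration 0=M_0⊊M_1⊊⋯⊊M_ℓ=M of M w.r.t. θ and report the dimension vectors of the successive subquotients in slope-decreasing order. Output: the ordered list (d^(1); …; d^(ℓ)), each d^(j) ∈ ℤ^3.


Via rank(M_{q-1}∘⋯∘M_p): M ≅ I[1,3], I[2,2], I[2,3].
μ_θ-semistable layers: μ^(1)=5; μ^(2)=2; μ^(3)=-7

((0, 0, 2); (1, 1, 0); (0, 2, 0))


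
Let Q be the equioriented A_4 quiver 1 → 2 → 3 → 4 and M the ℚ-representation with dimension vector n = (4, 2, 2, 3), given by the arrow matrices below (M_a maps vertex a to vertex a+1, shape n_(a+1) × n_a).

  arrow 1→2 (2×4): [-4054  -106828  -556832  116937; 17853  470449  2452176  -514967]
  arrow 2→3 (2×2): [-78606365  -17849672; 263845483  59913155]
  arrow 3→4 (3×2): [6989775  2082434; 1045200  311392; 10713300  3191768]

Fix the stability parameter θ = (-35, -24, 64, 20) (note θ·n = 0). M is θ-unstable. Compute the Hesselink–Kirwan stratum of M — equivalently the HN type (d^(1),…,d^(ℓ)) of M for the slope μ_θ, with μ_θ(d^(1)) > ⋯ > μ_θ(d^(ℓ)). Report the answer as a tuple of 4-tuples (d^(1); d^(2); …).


Barcode: M ≅ I[1,1]^2, I[1,3], I[1,4], I[4,4]^2. HN layers by μ_θ (5 steps, strictly decreasing):
  μ^(1)=64; μ^(2)=42; μ^(3)=20; μ^(4)=-24; μ^(5)=-35

((0, 0, 1, 0); (0, 0, 1, 1); (0, 0, 0, 2); (0, 2, 0, 0); (4, 0, 0, 0))


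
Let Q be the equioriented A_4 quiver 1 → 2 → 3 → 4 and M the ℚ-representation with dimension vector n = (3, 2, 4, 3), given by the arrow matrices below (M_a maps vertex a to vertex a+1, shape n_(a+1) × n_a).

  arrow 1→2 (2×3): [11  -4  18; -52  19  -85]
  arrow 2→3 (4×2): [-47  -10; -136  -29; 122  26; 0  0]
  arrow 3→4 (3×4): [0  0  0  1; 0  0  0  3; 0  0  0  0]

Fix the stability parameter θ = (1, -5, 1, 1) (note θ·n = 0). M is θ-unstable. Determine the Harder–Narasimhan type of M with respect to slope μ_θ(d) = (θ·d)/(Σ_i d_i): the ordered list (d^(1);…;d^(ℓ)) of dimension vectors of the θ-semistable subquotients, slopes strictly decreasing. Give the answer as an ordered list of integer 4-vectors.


Via rank(M_{q-1}∘⋯∘M_p): M ≅ I[1,1], I[1,3]^2, I[3,3], I[3,4], I[4,4]^2.
μ_θ-semistable layers: μ^(1)=1; μ^(2)=-2

((1, 0, 4, 3); (2, 2, 0, 0))


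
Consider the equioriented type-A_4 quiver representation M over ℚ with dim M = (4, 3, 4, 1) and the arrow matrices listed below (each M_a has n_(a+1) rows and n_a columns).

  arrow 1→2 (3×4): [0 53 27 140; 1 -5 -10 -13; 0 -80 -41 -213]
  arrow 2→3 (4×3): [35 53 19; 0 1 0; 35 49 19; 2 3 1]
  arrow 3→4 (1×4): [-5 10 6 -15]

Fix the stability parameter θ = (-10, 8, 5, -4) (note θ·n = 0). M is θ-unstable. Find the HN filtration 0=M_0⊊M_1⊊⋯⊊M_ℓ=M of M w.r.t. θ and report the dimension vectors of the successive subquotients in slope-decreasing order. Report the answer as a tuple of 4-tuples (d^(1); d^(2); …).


Interval decomposition of M: I[1,1], I[1,3]^2, I[1,4], I[3,3].
HN type (ℓ=4): μ^(1)=13/2; μ^(2)=5; μ^(3)=3; μ^(4)=-10

((0, 2, 2, 0); (0, 0, 1, 0); (0, 1, 1, 1); (4, 0, 0, 0))


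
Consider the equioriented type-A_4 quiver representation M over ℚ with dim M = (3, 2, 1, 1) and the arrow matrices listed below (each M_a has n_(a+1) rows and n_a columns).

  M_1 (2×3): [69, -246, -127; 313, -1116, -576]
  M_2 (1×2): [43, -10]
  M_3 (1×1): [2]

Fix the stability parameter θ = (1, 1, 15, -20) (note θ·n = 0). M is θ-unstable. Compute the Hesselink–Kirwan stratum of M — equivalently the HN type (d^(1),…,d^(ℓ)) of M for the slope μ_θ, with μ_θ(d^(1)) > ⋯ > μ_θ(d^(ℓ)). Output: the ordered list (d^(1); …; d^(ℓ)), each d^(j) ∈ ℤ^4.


Interval decomposition of M: I[1,1], I[1,2], I[1,4].
HN type (ℓ=2): μ^(1)=1; μ^(2)=-3/4

((2, 1, 0, 0); (1, 1, 1, 1))


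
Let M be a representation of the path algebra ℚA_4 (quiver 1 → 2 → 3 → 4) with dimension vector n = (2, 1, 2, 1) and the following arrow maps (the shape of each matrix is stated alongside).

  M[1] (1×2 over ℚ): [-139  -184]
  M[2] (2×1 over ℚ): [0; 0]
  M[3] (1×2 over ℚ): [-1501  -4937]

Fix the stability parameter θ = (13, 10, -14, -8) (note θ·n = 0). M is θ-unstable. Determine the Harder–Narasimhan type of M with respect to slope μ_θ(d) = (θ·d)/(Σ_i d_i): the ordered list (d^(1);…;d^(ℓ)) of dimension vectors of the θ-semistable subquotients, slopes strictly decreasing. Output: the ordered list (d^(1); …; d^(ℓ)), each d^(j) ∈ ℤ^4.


Interval decomposition of M: I[1,1], I[1,2], I[3,3], I[3,4].
HN type (ℓ=4): μ^(1)=13; μ^(2)=23/2; μ^(3)=-8; μ^(4)=-14

((1, 0, 0, 0); (1, 1, 0, 0); (0, 0, 0, 1); (0, 0, 2, 0))


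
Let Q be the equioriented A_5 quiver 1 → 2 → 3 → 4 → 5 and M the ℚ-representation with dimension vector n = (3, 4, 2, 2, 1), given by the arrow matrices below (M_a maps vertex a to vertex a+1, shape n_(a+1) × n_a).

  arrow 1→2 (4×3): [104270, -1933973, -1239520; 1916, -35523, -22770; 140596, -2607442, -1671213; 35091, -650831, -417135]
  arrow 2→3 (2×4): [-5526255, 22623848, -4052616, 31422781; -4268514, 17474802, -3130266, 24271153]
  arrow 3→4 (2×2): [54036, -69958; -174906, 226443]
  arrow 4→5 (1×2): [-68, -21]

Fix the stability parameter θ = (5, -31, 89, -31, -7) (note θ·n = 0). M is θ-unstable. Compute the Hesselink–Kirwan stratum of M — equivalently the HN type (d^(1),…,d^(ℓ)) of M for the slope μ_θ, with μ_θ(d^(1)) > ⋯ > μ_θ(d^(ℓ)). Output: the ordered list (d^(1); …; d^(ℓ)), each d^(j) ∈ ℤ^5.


Interval decomposition of M: I[1,2], I[1,3], I[1,5], I[2,2], I[4,4].
HN type (ℓ=4): μ^(1)=89; μ^(2)=17; μ^(3)=-13; μ^(4)=-31

((0, 0, 1, 0, 0); (0, 0, 1, 1, 1); (3, 3, 0, 0, 0); (0, 1, 0, 1, 0))


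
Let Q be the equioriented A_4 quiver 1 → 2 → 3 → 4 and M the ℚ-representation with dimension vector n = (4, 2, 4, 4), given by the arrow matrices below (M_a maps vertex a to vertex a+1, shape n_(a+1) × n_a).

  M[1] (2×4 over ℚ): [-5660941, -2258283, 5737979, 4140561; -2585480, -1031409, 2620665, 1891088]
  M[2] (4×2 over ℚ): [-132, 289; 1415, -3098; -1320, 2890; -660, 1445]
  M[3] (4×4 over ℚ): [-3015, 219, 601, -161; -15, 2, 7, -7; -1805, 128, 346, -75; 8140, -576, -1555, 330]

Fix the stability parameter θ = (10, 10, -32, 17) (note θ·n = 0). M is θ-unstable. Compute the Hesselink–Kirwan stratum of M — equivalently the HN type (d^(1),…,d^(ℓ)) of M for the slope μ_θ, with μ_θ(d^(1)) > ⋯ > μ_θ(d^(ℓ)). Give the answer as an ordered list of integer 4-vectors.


Via rank(M_{q-1}∘⋯∘M_p): M ≅ I[1,1]^2, I[1,3], I[1,4], I[3,4]^2, I[4,4].
μ_θ-semistable layers: μ^(1)=17; μ^(2)=10; μ^(3)=-4; μ^(4)=-32

((0, 0, 0, 4); (2, 0, 0, 0); (2, 2, 2, 0); (0, 0, 2, 0))


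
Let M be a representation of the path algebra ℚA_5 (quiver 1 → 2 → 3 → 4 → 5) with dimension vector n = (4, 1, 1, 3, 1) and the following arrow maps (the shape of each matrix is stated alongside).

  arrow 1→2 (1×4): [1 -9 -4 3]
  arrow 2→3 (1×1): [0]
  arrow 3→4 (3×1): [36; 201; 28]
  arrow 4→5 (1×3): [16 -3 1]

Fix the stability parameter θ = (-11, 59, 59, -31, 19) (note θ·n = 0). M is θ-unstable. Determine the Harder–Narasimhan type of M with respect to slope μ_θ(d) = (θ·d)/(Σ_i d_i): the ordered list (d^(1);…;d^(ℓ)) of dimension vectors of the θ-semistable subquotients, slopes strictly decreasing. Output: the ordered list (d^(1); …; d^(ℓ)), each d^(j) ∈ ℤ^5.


Via rank(M_{q-1}∘⋯∘M_p): M ≅ I[1,1]^3, I[1,2], I[3,5], I[4,4]^2.
μ_θ-semistable layers: μ^(1)=59; μ^(2)=19; μ^(3)=14; μ^(4)=-11; μ^(5)=-31

((0, 1, 0, 0, 0); (0, 0, 0, 0, 1); (0, 0, 1, 1, 0); (4, 0, 0, 0, 0); (0, 0, 0, 2, 0))


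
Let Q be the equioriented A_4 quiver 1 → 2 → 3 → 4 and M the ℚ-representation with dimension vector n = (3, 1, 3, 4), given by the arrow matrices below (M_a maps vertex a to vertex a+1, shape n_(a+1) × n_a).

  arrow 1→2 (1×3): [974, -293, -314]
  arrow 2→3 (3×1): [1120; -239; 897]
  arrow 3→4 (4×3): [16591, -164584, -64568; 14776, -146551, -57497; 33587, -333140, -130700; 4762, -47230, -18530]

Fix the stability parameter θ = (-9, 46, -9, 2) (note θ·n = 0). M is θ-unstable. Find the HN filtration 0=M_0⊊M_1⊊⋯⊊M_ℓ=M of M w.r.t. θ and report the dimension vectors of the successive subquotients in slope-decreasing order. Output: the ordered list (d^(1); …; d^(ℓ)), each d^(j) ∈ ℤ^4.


Via rank(M_{q-1}∘⋯∘M_p): M ≅ I[1,1]^2, I[1,3], I[3,4]^2, I[4,4]^2.
μ_θ-semistable layers: μ^(1)=37/2; μ^(2)=2; μ^(3)=-9

((0, 1, 1, 0); (0, 0, 0, 4); (3, 0, 2, 0))


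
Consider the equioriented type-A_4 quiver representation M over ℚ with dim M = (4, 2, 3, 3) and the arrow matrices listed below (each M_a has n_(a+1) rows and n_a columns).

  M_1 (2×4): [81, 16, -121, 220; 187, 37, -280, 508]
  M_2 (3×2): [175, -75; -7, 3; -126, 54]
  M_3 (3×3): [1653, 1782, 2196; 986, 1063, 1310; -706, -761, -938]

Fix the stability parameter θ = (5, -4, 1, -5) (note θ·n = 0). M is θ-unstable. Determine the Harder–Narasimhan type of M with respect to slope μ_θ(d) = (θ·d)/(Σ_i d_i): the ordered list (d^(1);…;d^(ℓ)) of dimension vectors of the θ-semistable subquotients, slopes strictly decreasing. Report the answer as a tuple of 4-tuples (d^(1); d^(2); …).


Interval decomposition of M: I[1,1]^2, I[1,2], I[1,4], I[3,4]^2.
HN type (ℓ=4): μ^(1)=5; μ^(2)=1/2; μ^(3)=-3/4; μ^(4)=-2

((2, 0, 0, 0); (1, 1, 0, 0); (1, 1, 1, 1); (0, 0, 2, 2))


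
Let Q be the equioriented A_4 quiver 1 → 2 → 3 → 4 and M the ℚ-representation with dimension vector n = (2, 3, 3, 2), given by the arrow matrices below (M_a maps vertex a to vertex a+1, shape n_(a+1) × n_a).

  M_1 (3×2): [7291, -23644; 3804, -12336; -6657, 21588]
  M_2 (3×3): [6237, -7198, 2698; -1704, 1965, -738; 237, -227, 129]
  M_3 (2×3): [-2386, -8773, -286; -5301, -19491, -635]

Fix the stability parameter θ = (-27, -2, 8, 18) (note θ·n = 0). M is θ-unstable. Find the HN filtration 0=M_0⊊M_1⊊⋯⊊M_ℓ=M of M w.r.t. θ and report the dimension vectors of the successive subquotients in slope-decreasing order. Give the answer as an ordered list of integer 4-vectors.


Via rank(M_{q-1}∘⋯∘M_p): M ≅ I[1,1], I[1,4], I[2,3], I[2,4].
μ_θ-semistable layers: μ^(1)=18; μ^(2)=8; μ^(3)=-2; μ^(4)=-27

((0, 0, 0, 2); (0, 0, 3, 0); (0, 3, 0, 0); (2, 0, 0, 0))


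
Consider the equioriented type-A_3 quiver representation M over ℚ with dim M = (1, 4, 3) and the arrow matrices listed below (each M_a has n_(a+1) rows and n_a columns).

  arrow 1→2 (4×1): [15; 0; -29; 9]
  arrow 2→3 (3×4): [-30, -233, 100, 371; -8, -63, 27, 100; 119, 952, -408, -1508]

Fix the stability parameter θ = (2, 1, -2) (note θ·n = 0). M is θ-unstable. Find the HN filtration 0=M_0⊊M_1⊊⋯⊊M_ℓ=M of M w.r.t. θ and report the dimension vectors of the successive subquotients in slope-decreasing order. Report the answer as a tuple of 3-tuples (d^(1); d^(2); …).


Via rank(M_{q-1}∘⋯∘M_p): M ≅ I[1,3], I[2,2], I[2,3]^2.
μ_θ-semistable layers: μ^(1)=1; μ^(2)=1/3; μ^(3)=-1/2

((0, 1, 0); (1, 1, 1); (0, 2, 2))


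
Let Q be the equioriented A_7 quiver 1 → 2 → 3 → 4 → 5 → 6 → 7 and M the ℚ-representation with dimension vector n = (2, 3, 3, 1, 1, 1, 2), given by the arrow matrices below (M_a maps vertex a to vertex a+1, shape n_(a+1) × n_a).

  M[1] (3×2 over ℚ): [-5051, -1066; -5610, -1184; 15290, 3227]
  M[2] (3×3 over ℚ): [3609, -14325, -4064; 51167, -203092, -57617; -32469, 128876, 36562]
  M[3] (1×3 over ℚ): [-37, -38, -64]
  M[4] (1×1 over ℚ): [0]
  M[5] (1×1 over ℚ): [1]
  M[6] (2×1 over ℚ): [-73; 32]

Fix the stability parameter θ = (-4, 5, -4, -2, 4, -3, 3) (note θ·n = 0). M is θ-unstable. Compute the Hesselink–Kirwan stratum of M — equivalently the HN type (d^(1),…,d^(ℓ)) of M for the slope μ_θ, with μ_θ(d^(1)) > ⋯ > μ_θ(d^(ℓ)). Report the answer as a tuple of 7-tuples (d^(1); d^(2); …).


Interval decomposition of M: I[1,3], I[1,4], I[2,3], I[5,7], I[7,7].
HN type (ℓ=4): μ^(1)=3; μ^(2)=1/2; μ^(3)=-1/3; μ^(4)=-4

((0, 0, 0, 0, 0, 0, 2); (0, 2, 2, 0, 1, 1, 0); (0, 1, 1, 1, 0, 0, 0); (2, 0, 0, 0, 0, 0, 0))


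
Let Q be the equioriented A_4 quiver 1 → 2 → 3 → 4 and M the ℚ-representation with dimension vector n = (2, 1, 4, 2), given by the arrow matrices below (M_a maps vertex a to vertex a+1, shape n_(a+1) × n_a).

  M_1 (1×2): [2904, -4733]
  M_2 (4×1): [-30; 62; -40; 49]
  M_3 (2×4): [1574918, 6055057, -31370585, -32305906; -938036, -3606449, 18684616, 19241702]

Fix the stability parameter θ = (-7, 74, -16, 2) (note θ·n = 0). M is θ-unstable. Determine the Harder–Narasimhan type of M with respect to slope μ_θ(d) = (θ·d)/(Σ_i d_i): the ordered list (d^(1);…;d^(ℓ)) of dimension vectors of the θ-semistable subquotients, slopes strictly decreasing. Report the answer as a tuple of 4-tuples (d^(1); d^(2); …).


Barcode: M ≅ I[1,1], I[1,3], I[3,3], I[3,4]^2. HN layers by μ_θ (4 steps, strictly decreasing):
  μ^(1)=29; μ^(2)=2; μ^(3)=-7; μ^(4)=-16

((0, 1, 1, 0); (0, 0, 0, 2); (2, 0, 0, 0); (0, 0, 3, 0))


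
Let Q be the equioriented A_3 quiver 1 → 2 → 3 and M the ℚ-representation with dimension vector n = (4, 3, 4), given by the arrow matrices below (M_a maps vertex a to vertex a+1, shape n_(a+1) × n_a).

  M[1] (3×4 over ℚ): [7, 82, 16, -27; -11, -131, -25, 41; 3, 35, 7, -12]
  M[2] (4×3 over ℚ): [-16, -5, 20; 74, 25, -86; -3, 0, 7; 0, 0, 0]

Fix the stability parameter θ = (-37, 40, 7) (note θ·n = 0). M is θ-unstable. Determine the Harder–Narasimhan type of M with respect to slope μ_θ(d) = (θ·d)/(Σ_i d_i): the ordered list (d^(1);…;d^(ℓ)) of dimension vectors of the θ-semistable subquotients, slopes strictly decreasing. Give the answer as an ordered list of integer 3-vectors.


Via rank(M_{q-1}∘⋯∘M_p): M ≅ I[1,1], I[1,2], I[1,3]^2, I[3,3]^2.
μ_θ-semistable layers: μ^(1)=40; μ^(2)=47/2; μ^(3)=7; μ^(4)=-37

((0, 1, 0); (0, 2, 2); (0, 0, 2); (4, 0, 0))


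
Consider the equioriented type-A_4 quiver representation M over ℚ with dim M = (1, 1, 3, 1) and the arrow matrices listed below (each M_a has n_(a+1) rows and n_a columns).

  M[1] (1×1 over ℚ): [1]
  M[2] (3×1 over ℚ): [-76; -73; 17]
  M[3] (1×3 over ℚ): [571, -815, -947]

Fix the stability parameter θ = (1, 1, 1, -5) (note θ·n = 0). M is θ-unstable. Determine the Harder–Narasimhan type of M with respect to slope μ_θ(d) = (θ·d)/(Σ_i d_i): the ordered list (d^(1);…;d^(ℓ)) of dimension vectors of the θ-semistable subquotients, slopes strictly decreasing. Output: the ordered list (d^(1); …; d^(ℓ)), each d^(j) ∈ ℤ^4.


Via rank(M_{q-1}∘⋯∘M_p): M ≅ I[1,3], I[3,3], I[3,4].
μ_θ-semistable layers: μ^(1)=1; μ^(2)=-2

((1, 1, 2, 0); (0, 0, 1, 1))


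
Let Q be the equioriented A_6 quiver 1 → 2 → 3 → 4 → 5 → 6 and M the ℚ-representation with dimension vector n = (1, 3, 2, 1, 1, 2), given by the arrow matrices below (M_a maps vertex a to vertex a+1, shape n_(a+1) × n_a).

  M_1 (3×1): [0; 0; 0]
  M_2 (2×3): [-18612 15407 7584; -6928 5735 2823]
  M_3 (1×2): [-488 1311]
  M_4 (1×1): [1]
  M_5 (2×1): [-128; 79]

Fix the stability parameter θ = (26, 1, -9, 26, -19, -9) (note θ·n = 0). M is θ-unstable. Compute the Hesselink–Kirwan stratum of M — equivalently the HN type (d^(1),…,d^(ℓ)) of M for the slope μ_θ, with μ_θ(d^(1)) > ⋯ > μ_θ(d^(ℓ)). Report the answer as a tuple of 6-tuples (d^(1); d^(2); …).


Barcode: M ≅ I[1,1], I[2,2], I[2,3], I[2,6], I[6,6]. HN layers by μ_θ (5 steps, strictly decreasing):
  μ^(1)=26; μ^(2)=1; μ^(3)=-2/3; μ^(4)=-4; μ^(5)=-9

((1, 0, 0, 0, 0, 0); (0, 1, 0, 0, 0, 0); (0, 0, 0, 1, 1, 1); (0, 2, 2, 0, 0, 0); (0, 0, 0, 0, 0, 1))


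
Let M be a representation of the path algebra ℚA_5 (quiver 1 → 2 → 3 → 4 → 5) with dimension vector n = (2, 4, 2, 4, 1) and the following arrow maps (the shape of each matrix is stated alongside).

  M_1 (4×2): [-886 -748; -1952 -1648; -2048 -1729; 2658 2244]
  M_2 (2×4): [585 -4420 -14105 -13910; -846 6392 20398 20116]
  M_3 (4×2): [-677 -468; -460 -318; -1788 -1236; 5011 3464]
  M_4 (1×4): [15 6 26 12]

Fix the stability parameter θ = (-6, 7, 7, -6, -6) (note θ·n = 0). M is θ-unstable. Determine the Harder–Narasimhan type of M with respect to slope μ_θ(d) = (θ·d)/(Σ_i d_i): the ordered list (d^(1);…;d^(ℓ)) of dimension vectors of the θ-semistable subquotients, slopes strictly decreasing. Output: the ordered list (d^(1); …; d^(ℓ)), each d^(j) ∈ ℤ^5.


Barcode: M ≅ I[1,2], I[1,5], I[2,2]^2, I[3,4], I[4,4]^2. HN layers by μ_θ (3 steps, strictly decreasing):
  μ^(1)=7; μ^(2)=1/2; μ^(3)=-6

((0, 3, 0, 0, 0); (0, 1, 2, 2, 1); (2, 0, 0, 2, 0))


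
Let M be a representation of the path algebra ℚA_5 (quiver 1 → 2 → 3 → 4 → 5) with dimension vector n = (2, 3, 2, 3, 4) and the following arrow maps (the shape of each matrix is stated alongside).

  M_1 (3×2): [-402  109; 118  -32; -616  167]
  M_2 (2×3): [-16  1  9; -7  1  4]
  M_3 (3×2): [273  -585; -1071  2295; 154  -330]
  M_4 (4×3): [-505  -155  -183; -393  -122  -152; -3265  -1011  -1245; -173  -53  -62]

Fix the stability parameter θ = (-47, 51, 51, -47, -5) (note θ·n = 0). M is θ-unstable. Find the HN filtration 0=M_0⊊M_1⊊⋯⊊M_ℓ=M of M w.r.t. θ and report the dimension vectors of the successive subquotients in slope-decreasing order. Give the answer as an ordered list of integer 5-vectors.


Interval decomposition of M: I[1,3], I[1,5], I[2,2], I[4,5]^2, I[5,5].
HN type (ℓ=4): μ^(1)=51; μ^(2)=25/2; μ^(3)=-5; μ^(4)=-47

((0, 2, 1, 0, 0); (0, 1, 1, 1, 1); (0, 0, 0, 0, 3); (2, 0, 0, 2, 0))


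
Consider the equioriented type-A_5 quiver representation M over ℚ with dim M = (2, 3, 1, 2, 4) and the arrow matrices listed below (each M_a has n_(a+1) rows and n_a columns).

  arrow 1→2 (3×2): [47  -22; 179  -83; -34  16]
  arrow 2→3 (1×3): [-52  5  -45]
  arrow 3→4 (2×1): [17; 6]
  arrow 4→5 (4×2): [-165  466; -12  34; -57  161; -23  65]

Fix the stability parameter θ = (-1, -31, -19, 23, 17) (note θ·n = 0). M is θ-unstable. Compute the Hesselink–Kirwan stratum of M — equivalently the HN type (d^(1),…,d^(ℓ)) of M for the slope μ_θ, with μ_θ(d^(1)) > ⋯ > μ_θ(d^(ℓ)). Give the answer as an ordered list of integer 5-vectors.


Barcode: M ≅ I[1,2], I[1,5], I[2,2], I[4,5], I[5,5]^2. HN layers by μ_θ (5 steps, strictly decreasing):
  μ^(1)=20; μ^(2)=17; μ^(3)=-16; μ^(4)=-17; μ^(5)=-31

((0, 0, 0, 2, 2); (0, 0, 0, 0, 2); (1, 1, 0, 0, 0); (1, 1, 1, 0, 0); (0, 1, 0, 0, 0))


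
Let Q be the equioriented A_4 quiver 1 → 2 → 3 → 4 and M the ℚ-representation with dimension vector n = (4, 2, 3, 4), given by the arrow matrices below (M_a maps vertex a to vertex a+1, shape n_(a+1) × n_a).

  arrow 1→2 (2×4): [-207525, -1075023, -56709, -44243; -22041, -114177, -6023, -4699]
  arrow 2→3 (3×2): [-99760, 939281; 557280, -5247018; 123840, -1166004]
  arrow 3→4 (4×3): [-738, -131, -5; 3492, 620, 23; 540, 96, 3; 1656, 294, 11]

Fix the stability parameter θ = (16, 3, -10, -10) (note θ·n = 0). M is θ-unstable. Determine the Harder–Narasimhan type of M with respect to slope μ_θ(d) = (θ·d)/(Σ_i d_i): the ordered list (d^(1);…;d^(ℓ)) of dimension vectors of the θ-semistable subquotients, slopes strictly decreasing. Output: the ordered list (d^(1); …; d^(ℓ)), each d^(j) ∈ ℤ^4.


Barcode: M ≅ I[1,1]^2, I[1,2], I[1,3], I[3,4]^2, I[4,4]^2. HN layers by μ_θ (4 steps, strictly decreasing):
  μ^(1)=16; μ^(2)=19/2; μ^(3)=3; μ^(4)=-10

((2, 0, 0, 0); (1, 1, 0, 0); (1, 1, 1, 0); (0, 0, 2, 4))


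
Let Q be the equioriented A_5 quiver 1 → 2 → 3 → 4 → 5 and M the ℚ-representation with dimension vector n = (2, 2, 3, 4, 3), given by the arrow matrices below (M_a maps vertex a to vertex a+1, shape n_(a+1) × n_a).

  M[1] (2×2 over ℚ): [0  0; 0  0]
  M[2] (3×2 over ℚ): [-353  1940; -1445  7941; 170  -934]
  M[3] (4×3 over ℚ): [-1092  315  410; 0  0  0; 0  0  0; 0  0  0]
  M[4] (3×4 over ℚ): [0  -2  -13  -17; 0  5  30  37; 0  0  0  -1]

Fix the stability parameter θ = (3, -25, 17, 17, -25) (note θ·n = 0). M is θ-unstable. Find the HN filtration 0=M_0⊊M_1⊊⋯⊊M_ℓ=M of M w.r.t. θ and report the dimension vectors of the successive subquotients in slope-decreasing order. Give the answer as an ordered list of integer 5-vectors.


Via rank(M_{q-1}∘⋯∘M_p): M ≅ I[1,1]^2, I[2,3], I[2,4], I[3,3], I[4,5]^3.
μ_θ-semistable layers: μ^(1)=17; μ^(2)=3; μ^(3)=-4; μ^(4)=-25

((0, 0, 3, 1, 0); (2, 0, 0, 0, 0); (0, 0, 0, 3, 3); (0, 2, 0, 0, 0))


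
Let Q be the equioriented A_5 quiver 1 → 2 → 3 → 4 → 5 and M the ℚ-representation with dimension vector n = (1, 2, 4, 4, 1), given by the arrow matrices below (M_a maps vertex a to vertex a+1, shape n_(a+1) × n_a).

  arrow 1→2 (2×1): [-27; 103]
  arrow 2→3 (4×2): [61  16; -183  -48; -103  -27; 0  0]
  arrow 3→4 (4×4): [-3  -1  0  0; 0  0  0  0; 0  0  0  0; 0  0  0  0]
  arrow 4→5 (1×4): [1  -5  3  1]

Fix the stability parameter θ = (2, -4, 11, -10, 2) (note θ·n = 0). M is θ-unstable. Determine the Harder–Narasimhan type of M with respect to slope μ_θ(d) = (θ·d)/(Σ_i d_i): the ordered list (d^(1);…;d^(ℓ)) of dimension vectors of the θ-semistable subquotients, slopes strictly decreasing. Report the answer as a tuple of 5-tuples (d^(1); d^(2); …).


Barcode: M ≅ I[1,3], I[2,3], I[3,3], I[3,5], I[4,4]^3. HN layers by μ_θ (6 steps, strictly decreasing):
  μ^(1)=11; μ^(2)=2; μ^(3)=1/2; μ^(4)=-1; μ^(5)=-4; μ^(6)=-10

((0, 0, 3, 0, 0); (0, 0, 0, 0, 1); (0, 0, 1, 1, 0); (1, 1, 0, 0, 0); (0, 1, 0, 0, 0); (0, 0, 0, 3, 0))


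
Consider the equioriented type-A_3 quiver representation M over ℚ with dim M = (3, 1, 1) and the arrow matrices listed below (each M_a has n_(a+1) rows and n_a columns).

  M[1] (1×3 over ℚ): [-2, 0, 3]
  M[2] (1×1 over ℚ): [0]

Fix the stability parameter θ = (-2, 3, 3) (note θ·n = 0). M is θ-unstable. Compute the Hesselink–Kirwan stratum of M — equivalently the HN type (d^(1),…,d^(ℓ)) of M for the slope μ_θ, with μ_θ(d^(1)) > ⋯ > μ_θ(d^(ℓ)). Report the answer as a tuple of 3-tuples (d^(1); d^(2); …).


Barcode: M ≅ I[1,1]^2, I[1,2], I[3,3]. HN layers by μ_θ (2 steps, strictly decreasing):
  μ^(1)=3; μ^(2)=-2

((0, 1, 1); (3, 0, 0))


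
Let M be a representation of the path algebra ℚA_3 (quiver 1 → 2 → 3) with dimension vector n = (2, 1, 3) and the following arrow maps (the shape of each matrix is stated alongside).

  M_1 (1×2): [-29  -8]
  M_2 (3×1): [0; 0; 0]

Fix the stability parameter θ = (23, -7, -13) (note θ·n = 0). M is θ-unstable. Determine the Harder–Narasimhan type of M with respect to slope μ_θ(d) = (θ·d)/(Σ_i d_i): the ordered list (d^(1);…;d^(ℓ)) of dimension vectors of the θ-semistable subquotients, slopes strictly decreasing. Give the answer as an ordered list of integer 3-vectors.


Via rank(M_{q-1}∘⋯∘M_p): M ≅ I[1,1], I[1,2], I[3,3]^3.
μ_θ-semistable layers: μ^(1)=23; μ^(2)=8; μ^(3)=-13

((1, 0, 0); (1, 1, 0); (0, 0, 3))


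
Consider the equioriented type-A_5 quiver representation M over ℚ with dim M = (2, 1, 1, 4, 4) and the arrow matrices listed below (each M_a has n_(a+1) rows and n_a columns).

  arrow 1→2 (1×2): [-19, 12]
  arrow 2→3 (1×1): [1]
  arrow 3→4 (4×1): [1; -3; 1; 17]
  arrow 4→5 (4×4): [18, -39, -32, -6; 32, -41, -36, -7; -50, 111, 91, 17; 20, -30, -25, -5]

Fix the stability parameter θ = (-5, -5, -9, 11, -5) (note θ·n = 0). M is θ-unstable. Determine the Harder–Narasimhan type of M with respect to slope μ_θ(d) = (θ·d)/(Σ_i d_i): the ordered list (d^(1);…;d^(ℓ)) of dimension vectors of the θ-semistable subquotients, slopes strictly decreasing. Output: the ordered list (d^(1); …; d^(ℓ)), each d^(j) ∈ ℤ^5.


Barcode: M ≅ I[1,1], I[1,5], I[4,4], I[4,5]^2, I[5,5]. HN layers by μ_θ (4 steps, strictly decreasing):
  μ^(1)=11; μ^(2)=3; μ^(3)=-5; μ^(4)=-19/3

((0, 0, 0, 1, 0); (0, 0, 0, 3, 3); (1, 0, 0, 0, 1); (1, 1, 1, 0, 0))


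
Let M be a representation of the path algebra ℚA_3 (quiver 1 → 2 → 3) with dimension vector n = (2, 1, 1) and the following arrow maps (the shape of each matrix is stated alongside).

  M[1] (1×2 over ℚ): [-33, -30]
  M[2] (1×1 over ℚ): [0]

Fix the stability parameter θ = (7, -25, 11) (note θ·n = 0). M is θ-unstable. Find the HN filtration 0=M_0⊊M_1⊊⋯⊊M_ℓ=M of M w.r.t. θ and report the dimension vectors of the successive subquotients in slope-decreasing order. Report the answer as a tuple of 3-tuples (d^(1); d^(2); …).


Via rank(M_{q-1}∘⋯∘M_p): M ≅ I[1,1], I[1,2], I[3,3].
μ_θ-semistable layers: μ^(1)=11; μ^(2)=7; μ^(3)=-9

((0, 0, 1); (1, 0, 0); (1, 1, 0))


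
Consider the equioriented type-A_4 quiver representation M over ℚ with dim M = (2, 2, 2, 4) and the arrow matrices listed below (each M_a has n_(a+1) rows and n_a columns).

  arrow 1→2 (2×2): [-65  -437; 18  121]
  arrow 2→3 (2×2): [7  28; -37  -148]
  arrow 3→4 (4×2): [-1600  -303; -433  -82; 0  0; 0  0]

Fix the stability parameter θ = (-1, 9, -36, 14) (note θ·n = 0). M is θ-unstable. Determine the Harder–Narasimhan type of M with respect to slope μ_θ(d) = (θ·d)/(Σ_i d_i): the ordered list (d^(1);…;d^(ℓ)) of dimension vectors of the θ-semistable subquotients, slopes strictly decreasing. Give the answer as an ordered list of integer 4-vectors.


Barcode: M ≅ I[1,2], I[1,4], I[3,4], I[4,4]^2. HN layers by μ_θ (5 steps, strictly decreasing):
  μ^(1)=14; μ^(2)=9; μ^(3)=-1; μ^(4)=-28/3; μ^(5)=-36

((0, 0, 0, 4); (0, 1, 0, 0); (1, 0, 0, 0); (1, 1, 1, 0); (0, 0, 1, 0))


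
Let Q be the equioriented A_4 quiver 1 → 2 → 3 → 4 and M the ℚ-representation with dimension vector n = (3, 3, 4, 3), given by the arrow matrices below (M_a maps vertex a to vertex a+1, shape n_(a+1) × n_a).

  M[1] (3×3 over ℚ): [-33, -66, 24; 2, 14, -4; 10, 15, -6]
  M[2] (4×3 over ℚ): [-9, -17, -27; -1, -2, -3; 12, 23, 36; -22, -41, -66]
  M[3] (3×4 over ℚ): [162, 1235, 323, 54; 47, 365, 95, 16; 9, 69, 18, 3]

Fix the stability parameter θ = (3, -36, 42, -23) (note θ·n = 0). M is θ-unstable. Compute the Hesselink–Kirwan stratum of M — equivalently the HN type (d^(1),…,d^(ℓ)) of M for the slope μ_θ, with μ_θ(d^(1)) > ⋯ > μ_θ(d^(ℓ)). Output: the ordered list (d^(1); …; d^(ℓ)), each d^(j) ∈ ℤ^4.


Barcode: M ≅ I[1,1], I[1,2], I[1,4], I[2,3], I[3,4]^2. HN layers by μ_θ (5 steps, strictly decreasing):
  μ^(1)=42; μ^(2)=19/2; μ^(3)=3; μ^(4)=-33/2; μ^(5)=-36

((0, 0, 1, 0); (0, 0, 3, 3); (1, 0, 0, 0); (2, 2, 0, 0); (0, 1, 0, 0))


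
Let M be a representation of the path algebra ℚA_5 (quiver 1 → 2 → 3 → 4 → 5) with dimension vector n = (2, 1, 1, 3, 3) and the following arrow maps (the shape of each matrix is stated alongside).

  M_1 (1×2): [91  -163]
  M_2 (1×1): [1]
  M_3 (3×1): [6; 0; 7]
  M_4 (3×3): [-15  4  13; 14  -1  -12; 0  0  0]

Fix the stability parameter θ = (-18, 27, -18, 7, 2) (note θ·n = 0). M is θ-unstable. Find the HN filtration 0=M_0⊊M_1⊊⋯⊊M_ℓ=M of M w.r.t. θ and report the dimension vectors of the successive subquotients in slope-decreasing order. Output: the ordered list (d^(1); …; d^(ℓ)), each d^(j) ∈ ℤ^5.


Interval decomposition of M: I[1,1], I[1,5], I[4,4], I[4,5], I[5,5].
HN type (ℓ=4): μ^(1)=7; μ^(2)=9/2; μ^(3)=2; μ^(4)=-18

((0, 0, 0, 1, 0); (0, 1, 1, 2, 2); (0, 0, 0, 0, 1); (2, 0, 0, 0, 0))


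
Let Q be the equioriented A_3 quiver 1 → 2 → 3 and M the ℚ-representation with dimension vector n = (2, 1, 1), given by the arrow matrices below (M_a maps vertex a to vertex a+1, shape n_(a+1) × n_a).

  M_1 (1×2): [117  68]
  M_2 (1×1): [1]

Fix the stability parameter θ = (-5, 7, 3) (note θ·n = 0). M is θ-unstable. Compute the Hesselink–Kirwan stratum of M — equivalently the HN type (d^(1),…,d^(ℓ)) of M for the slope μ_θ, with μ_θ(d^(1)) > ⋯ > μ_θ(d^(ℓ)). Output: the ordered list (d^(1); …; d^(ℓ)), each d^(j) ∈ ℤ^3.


Barcode: M ≅ I[1,1], I[1,3]. HN layers by μ_θ (2 steps, strictly decreasing):
  μ^(1)=5; μ^(2)=-5

((0, 1, 1); (2, 0, 0))


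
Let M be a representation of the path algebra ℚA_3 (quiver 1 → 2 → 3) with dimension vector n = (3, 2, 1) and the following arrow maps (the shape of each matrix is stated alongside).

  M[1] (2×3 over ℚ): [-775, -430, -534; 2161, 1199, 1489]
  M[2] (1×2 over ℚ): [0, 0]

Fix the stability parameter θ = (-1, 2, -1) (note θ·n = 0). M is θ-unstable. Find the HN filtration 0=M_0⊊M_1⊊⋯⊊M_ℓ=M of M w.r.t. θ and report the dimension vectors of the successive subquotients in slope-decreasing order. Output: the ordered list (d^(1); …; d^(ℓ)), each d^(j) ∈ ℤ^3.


Interval decomposition of M: I[1,1], I[1,2]^2, I[3,3].
HN type (ℓ=2): μ^(1)=2; μ^(2)=-1

((0, 2, 0); (3, 0, 1))


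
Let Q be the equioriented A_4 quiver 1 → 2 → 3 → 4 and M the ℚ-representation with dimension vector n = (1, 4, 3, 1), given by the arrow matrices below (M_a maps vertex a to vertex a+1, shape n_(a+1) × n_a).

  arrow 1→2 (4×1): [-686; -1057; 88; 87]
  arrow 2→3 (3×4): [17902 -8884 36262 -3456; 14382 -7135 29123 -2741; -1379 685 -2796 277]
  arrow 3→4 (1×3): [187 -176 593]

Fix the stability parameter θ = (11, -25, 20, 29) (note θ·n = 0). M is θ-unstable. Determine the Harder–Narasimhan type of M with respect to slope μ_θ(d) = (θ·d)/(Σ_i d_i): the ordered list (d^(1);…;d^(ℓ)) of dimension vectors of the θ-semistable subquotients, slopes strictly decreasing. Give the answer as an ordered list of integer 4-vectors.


Via rank(M_{q-1}∘⋯∘M_p): M ≅ I[1,2], I[2,2], I[2,3], I[2,4], I[3,3].
μ_θ-semistable layers: μ^(1)=29; μ^(2)=20; μ^(3)=-7; μ^(4)=-25

((0, 0, 0, 1); (0, 0, 3, 0); (1, 1, 0, 0); (0, 3, 0, 0))


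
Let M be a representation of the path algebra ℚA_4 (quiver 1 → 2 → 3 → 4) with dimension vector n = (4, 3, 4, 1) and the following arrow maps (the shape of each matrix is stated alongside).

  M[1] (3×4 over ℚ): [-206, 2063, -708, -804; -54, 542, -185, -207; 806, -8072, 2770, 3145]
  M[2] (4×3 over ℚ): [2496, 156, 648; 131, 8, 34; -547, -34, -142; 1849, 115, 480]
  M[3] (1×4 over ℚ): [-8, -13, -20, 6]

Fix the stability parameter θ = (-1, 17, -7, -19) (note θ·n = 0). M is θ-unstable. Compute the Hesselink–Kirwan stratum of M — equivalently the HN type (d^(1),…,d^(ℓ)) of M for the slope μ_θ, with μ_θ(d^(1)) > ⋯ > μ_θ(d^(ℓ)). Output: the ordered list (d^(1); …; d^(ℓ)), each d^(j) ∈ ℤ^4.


Interval decomposition of M: I[1,1], I[1,2], I[1,3], I[1,4], I[3,3]^2.
HN type (ℓ=5): μ^(1)=17; μ^(2)=5; μ^(3)=-1; μ^(4)=-5/2; μ^(5)=-7

((0, 1, 0, 0); (0, 1, 1, 0); (3, 0, 0, 0); (1, 1, 1, 1); (0, 0, 2, 0))
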